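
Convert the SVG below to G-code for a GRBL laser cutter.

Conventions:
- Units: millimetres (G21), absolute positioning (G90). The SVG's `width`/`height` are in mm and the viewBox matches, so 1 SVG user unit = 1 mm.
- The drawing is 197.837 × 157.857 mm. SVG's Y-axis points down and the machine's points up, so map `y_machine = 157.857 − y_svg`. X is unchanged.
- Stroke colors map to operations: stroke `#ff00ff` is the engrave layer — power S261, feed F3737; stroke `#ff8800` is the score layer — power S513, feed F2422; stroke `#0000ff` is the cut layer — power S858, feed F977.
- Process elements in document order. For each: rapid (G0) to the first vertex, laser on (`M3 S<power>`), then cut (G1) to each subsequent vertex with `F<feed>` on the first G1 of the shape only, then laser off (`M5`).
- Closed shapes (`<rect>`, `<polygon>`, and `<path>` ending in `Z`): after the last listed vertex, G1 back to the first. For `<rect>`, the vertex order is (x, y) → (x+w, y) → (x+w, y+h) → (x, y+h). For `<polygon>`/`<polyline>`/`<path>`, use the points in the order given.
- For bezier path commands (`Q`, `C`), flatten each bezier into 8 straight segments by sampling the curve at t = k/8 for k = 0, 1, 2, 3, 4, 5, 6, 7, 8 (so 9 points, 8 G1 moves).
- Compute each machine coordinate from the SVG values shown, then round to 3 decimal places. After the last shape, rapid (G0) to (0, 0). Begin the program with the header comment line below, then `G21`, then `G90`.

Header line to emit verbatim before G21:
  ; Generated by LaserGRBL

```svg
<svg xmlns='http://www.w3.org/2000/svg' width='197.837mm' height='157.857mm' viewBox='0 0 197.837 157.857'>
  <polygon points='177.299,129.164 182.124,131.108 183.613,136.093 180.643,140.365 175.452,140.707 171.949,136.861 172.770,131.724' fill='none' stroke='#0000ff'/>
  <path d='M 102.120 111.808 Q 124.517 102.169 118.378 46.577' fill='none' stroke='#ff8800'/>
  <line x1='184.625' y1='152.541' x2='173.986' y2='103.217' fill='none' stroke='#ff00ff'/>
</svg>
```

; Generated by LaserGRBL
G21
G90
G0 X177.299 Y28.693
M3 S858
G1 X182.124 Y26.749 F977
G1 X183.613 Y21.764
G1 X180.643 Y17.492
G1 X175.452 Y17.150
G1 X171.949 Y20.996
G1 X172.770 Y26.133
G1 X177.299 Y28.693
M5
G0 X102.120 Y46.049
M3 S513
G1 X107.273 Y49.177 F2422
G1 X111.535 Y53.741
G1 X114.905 Y59.740
G1 X117.383 Y67.176
G1 X118.969 Y76.048
G1 X119.664 Y86.356
G1 X119.467 Y98.100
G1 X118.378 Y111.280
M5
G0 X184.625 Y5.316
M3 S261
G1 X173.986 Y54.640 F3737
M5
G0 X0.000 Y0.000

Since the viewBox matches the mm dimensions, user units are millimetres directly. The only transform is the Y-flip y_m = 157.857 − y_svg.

Shape 1 is a regular polygon drawn with `<polygon>`. Its stroke #0000ff means cut at S858, F977. After flipping Y the toolpath is (177.299,28.693) → (182.124,26.749) → (183.613,21.764) → (180.643,17.492) → (175.452,17.150) → (171.949,20.996) → (172.770,26.133) → (177.299,28.693), returning to the start.

Shape 2 is a quadratic bezier drawn with `<path>`. Its stroke #ff8800 means score at S513, F2422. After flipping Y the toolpath is (102.120,46.049) → (107.273,49.177) → (111.535,53.741) → (114.905,59.740) → (117.383,67.176) → (118.969,76.048) → (119.664,86.356) → (119.467,98.100) → (118.378,111.280).

Shape 3 is a line segment drawn with `<line>`. Its stroke #ff00ff means engrave at S261, F3737. After flipping Y the toolpath is (184.625,5.316) → (173.986,54.640).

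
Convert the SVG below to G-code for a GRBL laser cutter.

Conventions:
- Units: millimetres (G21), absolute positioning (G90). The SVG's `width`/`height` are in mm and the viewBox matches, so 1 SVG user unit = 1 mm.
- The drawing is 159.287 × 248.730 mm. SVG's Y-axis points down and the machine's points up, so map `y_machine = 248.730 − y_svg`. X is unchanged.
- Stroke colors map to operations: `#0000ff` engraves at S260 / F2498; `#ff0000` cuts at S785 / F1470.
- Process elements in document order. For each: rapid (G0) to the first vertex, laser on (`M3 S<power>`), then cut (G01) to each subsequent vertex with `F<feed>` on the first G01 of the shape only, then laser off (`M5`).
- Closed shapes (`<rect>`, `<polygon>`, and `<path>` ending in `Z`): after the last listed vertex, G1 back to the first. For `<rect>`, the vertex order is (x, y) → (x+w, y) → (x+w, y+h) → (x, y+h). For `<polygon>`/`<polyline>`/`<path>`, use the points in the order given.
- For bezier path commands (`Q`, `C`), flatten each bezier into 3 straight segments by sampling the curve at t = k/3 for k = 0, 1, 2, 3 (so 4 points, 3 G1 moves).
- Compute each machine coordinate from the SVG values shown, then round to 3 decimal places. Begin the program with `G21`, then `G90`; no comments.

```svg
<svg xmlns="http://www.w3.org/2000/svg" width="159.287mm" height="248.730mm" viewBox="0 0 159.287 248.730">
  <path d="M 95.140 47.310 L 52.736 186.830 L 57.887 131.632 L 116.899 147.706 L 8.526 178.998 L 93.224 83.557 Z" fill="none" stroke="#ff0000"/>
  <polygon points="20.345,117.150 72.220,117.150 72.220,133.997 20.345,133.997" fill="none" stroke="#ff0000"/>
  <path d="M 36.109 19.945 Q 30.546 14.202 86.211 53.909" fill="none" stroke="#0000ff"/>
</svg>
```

G21
G90
G0 X95.140 Y201.420
M3 S785
G01 X52.736 Y61.900 F1470
G01 X57.887 Y117.098
G01 X116.899 Y101.024
G01 X8.526 Y69.732
G01 X93.224 Y165.173
G01 X95.140 Y201.420
M5
G0 X20.345 Y131.580
M3 S785
G01 X72.220 Y131.580 F1470
G01 X72.220 Y114.733
G01 X20.345 Y114.733
G01 X20.345 Y131.580
M5
G0 X36.109 Y228.785
M3 S260
G01 X39.203 Y227.564 F2498
G01 X55.904 Y216.242
G01 X86.211 Y194.821
M5

viewBox `0 0 159.287 248.730` with mm width/height → 1 unit = 1 mm. Flip: y_m = 248.730 − y_svg.

**Shape 1** — `<path>` closed polygon, stroke `#ff0000` → cut (S785, F1470). Machine vertices: (95.140,201.420) → (52.736,61.900) → (57.887,117.098) → (116.899,101.024) → (8.526,69.732) → (93.224,165.173) → (95.140,201.420). Closed: final G1 returns to the first vertex.

**Shape 2** — `<polygon>` rectangle, stroke `#ff0000` → cut (S785, F1470). Machine vertices: (20.345,131.580) → (72.220,131.580) → (72.220,114.733) → (20.345,114.733) → (20.345,131.580). Closed: final G1 returns to the first vertex.

**Shape 3** — `<path>` quadratic bezier, stroke `#0000ff` → engrave (S260, F2498). Control points (SVG): P0=(36.109,19.945), P1=(30.546,14.202), P2=(86.211,53.909); sampled at t=k/3. Machine vertices: (36.109,228.785) → (39.203,227.564) → (55.904,216.242) → (86.211,194.821). Open path.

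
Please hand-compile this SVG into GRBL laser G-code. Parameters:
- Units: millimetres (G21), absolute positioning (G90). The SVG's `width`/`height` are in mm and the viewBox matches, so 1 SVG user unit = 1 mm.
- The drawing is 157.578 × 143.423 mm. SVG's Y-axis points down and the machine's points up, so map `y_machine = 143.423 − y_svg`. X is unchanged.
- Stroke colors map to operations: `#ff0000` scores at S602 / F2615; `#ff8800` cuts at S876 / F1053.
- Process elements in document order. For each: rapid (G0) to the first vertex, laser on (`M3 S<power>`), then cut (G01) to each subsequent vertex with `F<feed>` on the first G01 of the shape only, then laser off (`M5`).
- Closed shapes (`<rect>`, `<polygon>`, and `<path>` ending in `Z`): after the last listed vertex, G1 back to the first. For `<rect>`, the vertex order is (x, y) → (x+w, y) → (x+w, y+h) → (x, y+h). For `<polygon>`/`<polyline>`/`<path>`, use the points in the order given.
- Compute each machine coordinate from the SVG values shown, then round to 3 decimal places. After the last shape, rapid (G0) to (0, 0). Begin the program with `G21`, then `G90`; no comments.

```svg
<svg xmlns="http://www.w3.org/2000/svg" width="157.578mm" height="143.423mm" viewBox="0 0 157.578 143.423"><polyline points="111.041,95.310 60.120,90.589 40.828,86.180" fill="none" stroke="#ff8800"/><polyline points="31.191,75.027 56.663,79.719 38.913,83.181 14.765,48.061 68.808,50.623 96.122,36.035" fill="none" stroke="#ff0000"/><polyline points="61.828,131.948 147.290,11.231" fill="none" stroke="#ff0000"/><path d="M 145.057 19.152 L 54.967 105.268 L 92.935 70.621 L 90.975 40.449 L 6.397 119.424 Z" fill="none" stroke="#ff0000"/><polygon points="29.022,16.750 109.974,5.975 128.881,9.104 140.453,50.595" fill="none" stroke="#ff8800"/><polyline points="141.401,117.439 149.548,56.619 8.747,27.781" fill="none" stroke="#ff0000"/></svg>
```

Since the viewBox matches the mm dimensions, user units are millimetres directly. The only transform is the Y-flip y_m = 143.423 − y_svg.

Shape 1 is a open polyline drawn with `<polyline>`. Its stroke #ff8800 means cut at S876, F1053. After flipping Y the toolpath is (111.041,48.113) → (60.120,52.834) → (40.828,57.243).

Shape 2 is a open polyline drawn with `<polyline>`. Its stroke #ff0000 means score at S602, F2615. After flipping Y the toolpath is (31.191,68.396) → (56.663,63.704) → (38.913,60.242) → (14.765,95.362) → (68.808,92.800) → (96.122,107.388).

Shape 3 is a line segment drawn with `<polyline>`. Its stroke #ff0000 means score at S602, F2615. After flipping Y the toolpath is (61.828,11.475) → (147.290,132.192).

Shape 4 is a closed polygon drawn with `<path>`. Its stroke #ff0000 means score at S602, F2615. After flipping Y the toolpath is (145.057,124.271) → (54.967,38.155) → (92.935,72.802) → (90.975,102.974) → (6.397,23.999) → (145.057,124.271), returning to the start.

Shape 5 is a closed polygon drawn with `<polygon>`. Its stroke #ff8800 means cut at S876, F1053. After flipping Y the toolpath is (29.022,126.673) → (109.974,137.448) → (128.881,134.319) → (140.453,92.828) → (29.022,126.673), returning to the start.

Shape 6 is a open polyline drawn with `<polyline>`. Its stroke #ff0000 means score at S602, F2615. After flipping Y the toolpath is (141.401,25.984) → (149.548,86.804) → (8.747,115.642).

G21
G90
G0 X111.041 Y48.113
M3 S876
G01 X60.120 Y52.834 F1053
G01 X40.828 Y57.243
M5
G0 X31.191 Y68.396
M3 S602
G01 X56.663 Y63.704 F2615
G01 X38.913 Y60.242
G01 X14.765 Y95.362
G01 X68.808 Y92.800
G01 X96.122 Y107.388
M5
G0 X61.828 Y11.475
M3 S602
G01 X147.290 Y132.192 F2615
M5
G0 X145.057 Y124.271
M3 S602
G01 X54.967 Y38.155 F2615
G01 X92.935 Y72.802
G01 X90.975 Y102.974
G01 X6.397 Y23.999
G01 X145.057 Y124.271
M5
G0 X29.022 Y126.673
M3 S876
G01 X109.974 Y137.448 F1053
G01 X128.881 Y134.319
G01 X140.453 Y92.828
G01 X29.022 Y126.673
M5
G0 X141.401 Y25.984
M3 S602
G01 X149.548 Y86.804 F2615
G01 X8.747 Y115.642
M5
G0 X0.000 Y0.000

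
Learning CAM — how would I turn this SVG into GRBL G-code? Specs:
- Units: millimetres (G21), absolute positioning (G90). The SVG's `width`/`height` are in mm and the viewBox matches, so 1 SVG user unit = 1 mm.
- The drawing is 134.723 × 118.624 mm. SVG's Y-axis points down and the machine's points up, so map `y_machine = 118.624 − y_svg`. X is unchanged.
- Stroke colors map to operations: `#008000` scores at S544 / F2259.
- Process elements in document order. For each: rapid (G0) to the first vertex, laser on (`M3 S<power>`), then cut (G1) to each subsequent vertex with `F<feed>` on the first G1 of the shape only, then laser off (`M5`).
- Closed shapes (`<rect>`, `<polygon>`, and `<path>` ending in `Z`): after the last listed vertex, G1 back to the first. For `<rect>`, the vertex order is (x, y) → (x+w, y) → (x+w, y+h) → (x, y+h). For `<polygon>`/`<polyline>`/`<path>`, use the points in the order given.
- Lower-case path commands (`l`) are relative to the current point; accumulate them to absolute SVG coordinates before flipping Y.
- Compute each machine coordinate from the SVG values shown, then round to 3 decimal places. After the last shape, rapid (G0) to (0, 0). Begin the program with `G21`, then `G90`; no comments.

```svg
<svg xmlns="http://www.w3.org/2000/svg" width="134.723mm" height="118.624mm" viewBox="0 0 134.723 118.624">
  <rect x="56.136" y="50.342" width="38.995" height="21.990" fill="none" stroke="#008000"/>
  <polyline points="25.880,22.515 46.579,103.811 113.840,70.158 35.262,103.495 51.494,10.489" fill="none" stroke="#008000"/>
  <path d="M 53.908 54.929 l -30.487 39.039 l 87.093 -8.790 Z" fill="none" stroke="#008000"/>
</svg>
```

viewBox `0 0 134.723 118.624` with mm width/height → 1 unit = 1 mm. Flip: y_m = 118.624 − y_svg.

**Shape 1** — `<rect>` rectangle, stroke `#008000` → score (S544, F2259). Machine vertices: (56.136,68.282) → (95.131,68.282) → (95.131,46.292) → (56.136,46.292) → (56.136,68.282). Closed: final G1 returns to the first vertex.

**Shape 2** — `<polyline>` open polyline, stroke `#008000` → score (S544, F2259). Machine vertices: (25.880,96.109) → (46.579,14.813) → (113.840,48.466) → (35.262,15.129) → (51.494,108.135). Open path.

**Shape 3** — `<path>` closed polygon, stroke `#008000` → score (S544, F2259). Machine vertices: (53.908,63.695) → (23.421,24.656) → (110.514,33.446) → (53.908,63.695). Closed: final G1 returns to the first vertex.

G21
G90
G0 X56.136 Y68.282
M3 S544
G1 X95.131 Y68.282 F2259
G1 X95.131 Y46.292
G1 X56.136 Y46.292
G1 X56.136 Y68.282
M5
G0 X25.880 Y96.109
M3 S544
G1 X46.579 Y14.813 F2259
G1 X113.840 Y48.466
G1 X35.262 Y15.129
G1 X51.494 Y108.135
M5
G0 X53.908 Y63.695
M3 S544
G1 X23.421 Y24.656 F2259
G1 X110.514 Y33.446
G1 X53.908 Y63.695
M5
G0 X0.000 Y0.000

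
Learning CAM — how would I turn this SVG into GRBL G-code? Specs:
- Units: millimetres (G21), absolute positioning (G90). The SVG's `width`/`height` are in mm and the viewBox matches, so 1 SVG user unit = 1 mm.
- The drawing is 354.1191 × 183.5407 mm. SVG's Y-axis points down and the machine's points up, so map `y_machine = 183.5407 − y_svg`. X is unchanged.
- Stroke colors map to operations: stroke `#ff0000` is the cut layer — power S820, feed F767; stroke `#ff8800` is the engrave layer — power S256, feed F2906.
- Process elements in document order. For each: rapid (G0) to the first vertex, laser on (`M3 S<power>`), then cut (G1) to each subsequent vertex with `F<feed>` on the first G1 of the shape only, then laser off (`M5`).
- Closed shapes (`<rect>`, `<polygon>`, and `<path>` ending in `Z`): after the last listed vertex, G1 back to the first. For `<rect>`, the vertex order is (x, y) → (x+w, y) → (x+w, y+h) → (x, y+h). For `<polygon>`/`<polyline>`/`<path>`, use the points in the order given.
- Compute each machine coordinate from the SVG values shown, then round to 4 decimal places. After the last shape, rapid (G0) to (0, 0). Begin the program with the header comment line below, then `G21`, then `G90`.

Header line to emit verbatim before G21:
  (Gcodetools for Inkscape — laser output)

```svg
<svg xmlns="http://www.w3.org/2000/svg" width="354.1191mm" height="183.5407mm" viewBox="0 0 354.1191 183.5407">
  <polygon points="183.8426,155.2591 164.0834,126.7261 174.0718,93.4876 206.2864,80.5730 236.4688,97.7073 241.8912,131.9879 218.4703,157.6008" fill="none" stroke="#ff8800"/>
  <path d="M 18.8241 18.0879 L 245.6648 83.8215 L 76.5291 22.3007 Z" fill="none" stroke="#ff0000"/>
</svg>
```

Since the viewBox matches the mm dimensions, user units are millimetres directly. The only transform is the Y-flip y_m = 183.5407 − y_svg.

Shape 1 is a regular polygon drawn with `<polygon>`. Its stroke #ff8800 means engrave at S256, F2906. After flipping Y the toolpath is (183.8426,28.2816) → (164.0834,56.8146) → (174.0718,90.0531) → (206.2864,102.9677) → (236.4688,85.8334) → (241.8912,51.5528) → (218.4703,25.9399) → (183.8426,28.2816), returning to the start.

Shape 2 is a closed polygon drawn with `<path>`. Its stroke #ff0000 means cut at S820, F767. After flipping Y the toolpath is (18.8241,165.4528) → (245.6648,99.7192) → (76.5291,161.2400) → (18.8241,165.4528), returning to the start.

(Gcodetools for Inkscape — laser output)
G21
G90
G0 X183.8426 Y28.2816
M3 S256
G1 X164.0834 Y56.8146 F2906
G1 X174.0718 Y90.0531
G1 X206.2864 Y102.9677
G1 X236.4688 Y85.8334
G1 X241.8912 Y51.5528
G1 X218.4703 Y25.9399
G1 X183.8426 Y28.2816
M5
G0 X18.8241 Y165.4528
M3 S820
G1 X245.6648 Y99.7192 F767
G1 X76.5291 Y161.2400
G1 X18.8241 Y165.4528
M5
G0 X0.0000 Y0.0000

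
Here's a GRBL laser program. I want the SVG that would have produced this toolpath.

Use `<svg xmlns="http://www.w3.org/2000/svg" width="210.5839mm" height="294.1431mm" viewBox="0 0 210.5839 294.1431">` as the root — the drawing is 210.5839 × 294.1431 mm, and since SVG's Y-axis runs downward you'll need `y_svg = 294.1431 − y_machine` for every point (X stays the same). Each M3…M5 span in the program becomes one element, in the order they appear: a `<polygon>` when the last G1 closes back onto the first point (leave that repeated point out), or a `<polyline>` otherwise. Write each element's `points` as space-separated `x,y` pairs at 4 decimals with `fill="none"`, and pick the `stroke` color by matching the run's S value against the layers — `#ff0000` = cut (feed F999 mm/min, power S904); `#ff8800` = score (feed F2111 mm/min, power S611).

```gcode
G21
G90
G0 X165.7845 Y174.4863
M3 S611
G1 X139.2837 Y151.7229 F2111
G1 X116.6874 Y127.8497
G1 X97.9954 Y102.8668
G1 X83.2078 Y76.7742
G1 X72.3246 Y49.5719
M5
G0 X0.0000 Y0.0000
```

<svg xmlns="http://www.w3.org/2000/svg" width="210.5839mm" height="294.1431mm" viewBox="0 0 210.5839 294.1431">
  <polyline points="165.7845,119.6568 139.2837,142.4202 116.6874,166.2934 97.9954,191.2763 83.2078,217.3689 72.3246,244.5712" fill="none" stroke="#ff8800"/>
</svg>

Each laser-on run becomes one SVG element. Flip Y back into SVG space with y_svg = 294.1431 − y_machine. Every run uses S611, so all elements get stroke `#ff8800` (score).

Run 1: The run is open, so emit a `<polyline>` with points (Y-flipped): 165.7845,119.6568 139.2837,142.4202 116.6874,166.2934 97.9954,191.2763 83.2078,217.3689 72.3246,244.5712.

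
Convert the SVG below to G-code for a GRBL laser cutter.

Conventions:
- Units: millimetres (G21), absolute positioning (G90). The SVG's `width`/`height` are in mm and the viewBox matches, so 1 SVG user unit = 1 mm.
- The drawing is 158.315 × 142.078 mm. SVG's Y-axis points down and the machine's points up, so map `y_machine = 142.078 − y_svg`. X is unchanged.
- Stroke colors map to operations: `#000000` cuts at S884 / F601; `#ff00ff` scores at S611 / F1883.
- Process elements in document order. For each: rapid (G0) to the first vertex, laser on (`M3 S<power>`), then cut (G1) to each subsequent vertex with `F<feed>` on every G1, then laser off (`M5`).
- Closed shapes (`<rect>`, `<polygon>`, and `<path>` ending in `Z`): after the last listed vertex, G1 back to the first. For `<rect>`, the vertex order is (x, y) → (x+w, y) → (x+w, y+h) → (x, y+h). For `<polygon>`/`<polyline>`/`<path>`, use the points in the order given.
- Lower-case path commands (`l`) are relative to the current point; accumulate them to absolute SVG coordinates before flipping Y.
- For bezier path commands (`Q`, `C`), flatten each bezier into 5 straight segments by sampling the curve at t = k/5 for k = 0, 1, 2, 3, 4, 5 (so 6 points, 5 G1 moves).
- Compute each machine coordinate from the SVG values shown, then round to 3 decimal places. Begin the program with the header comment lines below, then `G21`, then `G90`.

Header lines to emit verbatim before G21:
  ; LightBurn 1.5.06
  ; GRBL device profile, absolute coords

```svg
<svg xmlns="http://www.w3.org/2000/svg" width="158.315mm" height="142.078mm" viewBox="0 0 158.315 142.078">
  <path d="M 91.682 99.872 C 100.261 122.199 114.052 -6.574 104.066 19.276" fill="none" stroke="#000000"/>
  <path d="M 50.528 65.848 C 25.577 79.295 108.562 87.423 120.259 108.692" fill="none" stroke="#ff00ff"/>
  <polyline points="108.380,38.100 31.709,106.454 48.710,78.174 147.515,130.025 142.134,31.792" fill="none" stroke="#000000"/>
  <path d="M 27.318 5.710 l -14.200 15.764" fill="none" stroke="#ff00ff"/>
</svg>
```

1 u = 1 mm; y_m = 142.078 − y.

[1] `<path>` cubic bezier, #000000→cut S884 F601: (91.682,42.206) → (97.223,44.496) → (102.623,68.375) → (106.492,99.169) → (107.436,122.203) → (104.066,122.802)

[2] `<path>` cubic bezier, #ff00ff→score S611 F1883: (50.528,76.230) → (47.076,68.652) → (60.926,61.465) → (83.475,53.783) → (106.120,44.718) → (120.259,33.386)

[3] `<polyline>` open polyline, #000000→cut S884 F601: (108.380,103.978) → (31.709,35.624) → (48.710,63.904) → (147.515,12.053) → (142.134,110.286)

[4] `<path>` line segment, #ff00ff→score S611 F1883: (27.318,136.368) → (13.118,120.604)

; LightBurn 1.5.06
; GRBL device profile, absolute coords
G21
G90
G0 X91.682 Y42.206
M3 S884
G1 X97.223 Y44.496 F601
G1 X102.623 Y68.375 F601
G1 X106.492 Y99.169 F601
G1 X107.436 Y122.203 F601
G1 X104.066 Y122.802 F601
M5
G0 X50.528 Y76.230
M3 S611
G1 X47.076 Y68.652 F1883
G1 X60.926 Y61.465 F1883
G1 X83.475 Y53.783 F1883
G1 X106.120 Y44.718 F1883
G1 X120.259 Y33.386 F1883
M5
G0 X108.380 Y103.978
M3 S884
G1 X31.709 Y35.624 F601
G1 X48.710 Y63.904 F601
G1 X147.515 Y12.053 F601
G1 X142.134 Y110.286 F601
M5
G0 X27.318 Y136.368
M3 S611
G1 X13.118 Y120.604 F1883
M5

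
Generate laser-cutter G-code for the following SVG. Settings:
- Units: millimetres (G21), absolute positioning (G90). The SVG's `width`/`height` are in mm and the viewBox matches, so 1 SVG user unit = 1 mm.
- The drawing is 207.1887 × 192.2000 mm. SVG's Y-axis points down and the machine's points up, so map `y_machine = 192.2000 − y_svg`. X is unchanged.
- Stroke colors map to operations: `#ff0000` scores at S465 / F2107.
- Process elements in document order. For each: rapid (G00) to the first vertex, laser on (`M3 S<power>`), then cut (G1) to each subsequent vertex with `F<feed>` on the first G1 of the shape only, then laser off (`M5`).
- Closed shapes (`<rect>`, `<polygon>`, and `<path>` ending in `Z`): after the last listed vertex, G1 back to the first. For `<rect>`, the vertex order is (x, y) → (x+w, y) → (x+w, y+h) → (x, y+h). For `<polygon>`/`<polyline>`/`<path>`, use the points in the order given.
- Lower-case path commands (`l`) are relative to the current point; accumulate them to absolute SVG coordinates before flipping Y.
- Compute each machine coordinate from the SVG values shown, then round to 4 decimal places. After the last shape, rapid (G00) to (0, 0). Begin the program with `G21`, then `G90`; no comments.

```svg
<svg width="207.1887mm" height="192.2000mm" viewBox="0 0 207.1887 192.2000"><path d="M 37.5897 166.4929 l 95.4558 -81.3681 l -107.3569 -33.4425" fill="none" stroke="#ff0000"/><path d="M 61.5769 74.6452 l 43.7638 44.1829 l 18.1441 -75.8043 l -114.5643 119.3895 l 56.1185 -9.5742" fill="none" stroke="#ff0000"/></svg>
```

G21
G90
G00 X37.5897 Y25.7071
M3 S465
G1 X133.0455 Y107.0752 F2107
G1 X25.6886 Y140.5177
M5
G00 X61.5769 Y117.5548
M3 S465
G1 X105.3407 Y73.3719 F2107
G1 X123.4848 Y149.1762
G1 X8.9205 Y29.7867
G1 X65.0390 Y39.3609
M5
G00 X0.0000 Y0.0000

1 u = 1 mm; y_m = 192.2000 − y.

[1] `<path>` open polyline, #ff0000→score S465 F2107: (37.5897,25.7071) → (133.0455,107.0752) → (25.6886,140.5177)

[2] `<path>` open polyline, #ff0000→score S465 F2107: (61.5769,117.5548) → (105.3407,73.3719) → (123.4848,149.1762) → (8.9205,29.7867) → (65.0390,39.3609)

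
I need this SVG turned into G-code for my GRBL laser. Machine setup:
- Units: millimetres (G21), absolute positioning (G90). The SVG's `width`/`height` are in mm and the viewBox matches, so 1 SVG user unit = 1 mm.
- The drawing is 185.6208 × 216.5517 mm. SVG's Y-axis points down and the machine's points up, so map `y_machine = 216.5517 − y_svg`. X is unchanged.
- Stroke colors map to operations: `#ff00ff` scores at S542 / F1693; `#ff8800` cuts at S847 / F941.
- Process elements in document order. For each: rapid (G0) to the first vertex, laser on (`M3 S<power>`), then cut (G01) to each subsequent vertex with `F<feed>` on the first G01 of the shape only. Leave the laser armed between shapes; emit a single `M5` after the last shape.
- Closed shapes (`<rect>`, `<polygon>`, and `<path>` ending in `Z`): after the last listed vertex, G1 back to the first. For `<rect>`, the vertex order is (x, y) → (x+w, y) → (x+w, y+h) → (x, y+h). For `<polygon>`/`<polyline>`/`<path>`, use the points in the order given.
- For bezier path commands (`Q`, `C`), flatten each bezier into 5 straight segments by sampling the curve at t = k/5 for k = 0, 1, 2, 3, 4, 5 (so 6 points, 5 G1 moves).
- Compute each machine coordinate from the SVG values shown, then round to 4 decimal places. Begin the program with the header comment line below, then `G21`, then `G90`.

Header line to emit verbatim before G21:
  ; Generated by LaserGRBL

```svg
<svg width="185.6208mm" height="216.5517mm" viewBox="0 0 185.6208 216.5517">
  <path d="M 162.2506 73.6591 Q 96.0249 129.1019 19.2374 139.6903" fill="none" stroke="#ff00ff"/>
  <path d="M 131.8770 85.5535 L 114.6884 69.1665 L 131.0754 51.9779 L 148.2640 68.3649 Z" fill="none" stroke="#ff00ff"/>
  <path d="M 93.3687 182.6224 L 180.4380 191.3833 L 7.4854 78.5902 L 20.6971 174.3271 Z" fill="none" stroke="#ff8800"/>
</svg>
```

viewBox `0 0 185.6208 216.5517` with mm width/height → 1 unit = 1 mm. Flip: y_m = 216.5517 − y_svg.

**Shape 1** — `<path>` quadratic bezier, stroke `#ff00ff` → score (S542, F1693). Control points (SVG): P0=(162.2506,73.6591), P1=(96.0249,129.1019), P2=(19.2374,139.6903); sampled at t=k/5. Machine vertices: (162.2506,142.8926) → (135.3378,122.5097) → (107.5802,105.7151) → (78.9775,92.5088) → (49.5299,82.8909) → (19.2374,76.8614). Open path.

**Shape 2** — `<path>` regular polygon, stroke `#ff00ff` → score (S542, F1693). Machine vertices: (131.8770,130.9982) → (114.6884,147.3852) → (131.0754,164.5738) → (148.2640,148.1868) → (131.8770,130.9982). Closed: final G1 returns to the first vertex.

**Shape 3** — `<path>` closed polygon, stroke `#ff8800` → cut (S847, F941). Machine vertices: (93.3687,33.9293) → (180.4380,25.1684) → (7.4854,137.9615) → (20.6971,42.2246) → (93.3687,33.9293). Closed: final G1 returns to the first vertex.

; Generated by LaserGRBL
G21
G90
G0 X162.2506 Y142.8926
M3 S542
G01 X135.3378 Y122.5097 F1693
G01 X107.5802 Y105.7151
G01 X78.9775 Y92.5088
G01 X49.5299 Y82.8909
G01 X19.2374 Y76.8614
G0 X131.8770 Y130.9982
M3 S542
G01 X114.6884 Y147.3852 F1693
G01 X131.0754 Y164.5738
G01 X148.2640 Y148.1868
G01 X131.8770 Y130.9982
G0 X93.3687 Y33.9293
M3 S847
G01 X180.4380 Y25.1684 F941
G01 X7.4854 Y137.9615
G01 X20.6971 Y42.2246
G01 X93.3687 Y33.9293
M5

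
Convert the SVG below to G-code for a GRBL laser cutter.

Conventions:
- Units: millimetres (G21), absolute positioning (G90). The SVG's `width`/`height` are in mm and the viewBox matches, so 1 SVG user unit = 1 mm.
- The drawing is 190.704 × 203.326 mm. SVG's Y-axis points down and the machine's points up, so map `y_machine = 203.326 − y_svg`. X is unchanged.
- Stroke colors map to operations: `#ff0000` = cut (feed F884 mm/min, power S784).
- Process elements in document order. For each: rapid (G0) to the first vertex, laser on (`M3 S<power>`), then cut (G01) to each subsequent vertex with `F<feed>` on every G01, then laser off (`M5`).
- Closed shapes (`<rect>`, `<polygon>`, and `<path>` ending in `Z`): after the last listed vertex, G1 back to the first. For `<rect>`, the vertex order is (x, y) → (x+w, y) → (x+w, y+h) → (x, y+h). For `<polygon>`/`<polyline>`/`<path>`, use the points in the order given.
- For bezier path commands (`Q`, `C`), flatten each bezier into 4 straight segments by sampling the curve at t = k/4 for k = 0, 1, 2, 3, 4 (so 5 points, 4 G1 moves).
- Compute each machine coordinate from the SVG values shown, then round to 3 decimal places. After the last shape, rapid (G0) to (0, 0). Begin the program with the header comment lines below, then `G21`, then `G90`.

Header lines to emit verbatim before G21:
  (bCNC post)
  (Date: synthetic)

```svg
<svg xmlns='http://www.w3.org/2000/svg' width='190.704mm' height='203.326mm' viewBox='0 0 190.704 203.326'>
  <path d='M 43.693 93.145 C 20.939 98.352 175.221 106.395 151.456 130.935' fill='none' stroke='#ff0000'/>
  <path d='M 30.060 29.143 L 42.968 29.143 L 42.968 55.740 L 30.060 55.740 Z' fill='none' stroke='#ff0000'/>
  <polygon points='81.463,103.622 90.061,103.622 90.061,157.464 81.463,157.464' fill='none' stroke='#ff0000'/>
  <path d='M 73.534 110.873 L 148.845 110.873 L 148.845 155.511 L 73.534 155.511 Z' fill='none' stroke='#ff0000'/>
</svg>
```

1 u = 1 mm; y_m = 203.326 − y.

[1] `<path>` cubic bezier, #ff0000→cut S784 F884: (43.693,110.181) → (54.274,105.531) → (97.954,98.536) → (141.444,87.916) → (151.456,72.391)

[2] `<path>` rectangle, #ff0000→cut S784 F884: (30.060,174.183) → (42.968,174.183) → (42.968,147.586) → (30.060,147.586) → (30.060,174.183) (closed)

[3] `<polygon>` rectangle, #ff0000→cut S784 F884: (81.463,99.704) → (90.061,99.704) → (90.061,45.862) → (81.463,45.862) → (81.463,99.704) (closed)

[4] `<path>` rectangle, #ff0000→cut S784 F884: (73.534,92.453) → (148.845,92.453) → (148.845,47.815) → (73.534,47.815) → (73.534,92.453) (closed)

(bCNC post)
(Date: synthetic)
G21
G90
G0 X43.693 Y110.181
M3 S784
G01 X54.274 Y105.531 F884
G01 X97.954 Y98.536 F884
G01 X141.444 Y87.916 F884
G01 X151.456 Y72.391 F884
M5
G0 X30.060 Y174.183
M3 S784
G01 X42.968 Y174.183 F884
G01 X42.968 Y147.586 F884
G01 X30.060 Y147.586 F884
G01 X30.060 Y174.183 F884
M5
G0 X81.463 Y99.704
M3 S784
G01 X90.061 Y99.704 F884
G01 X90.061 Y45.862 F884
G01 X81.463 Y45.862 F884
G01 X81.463 Y99.704 F884
M5
G0 X73.534 Y92.453
M3 S784
G01 X148.845 Y92.453 F884
G01 X148.845 Y47.815 F884
G01 X73.534 Y47.815 F884
G01 X73.534 Y92.453 F884
M5
G0 X0.000 Y0.000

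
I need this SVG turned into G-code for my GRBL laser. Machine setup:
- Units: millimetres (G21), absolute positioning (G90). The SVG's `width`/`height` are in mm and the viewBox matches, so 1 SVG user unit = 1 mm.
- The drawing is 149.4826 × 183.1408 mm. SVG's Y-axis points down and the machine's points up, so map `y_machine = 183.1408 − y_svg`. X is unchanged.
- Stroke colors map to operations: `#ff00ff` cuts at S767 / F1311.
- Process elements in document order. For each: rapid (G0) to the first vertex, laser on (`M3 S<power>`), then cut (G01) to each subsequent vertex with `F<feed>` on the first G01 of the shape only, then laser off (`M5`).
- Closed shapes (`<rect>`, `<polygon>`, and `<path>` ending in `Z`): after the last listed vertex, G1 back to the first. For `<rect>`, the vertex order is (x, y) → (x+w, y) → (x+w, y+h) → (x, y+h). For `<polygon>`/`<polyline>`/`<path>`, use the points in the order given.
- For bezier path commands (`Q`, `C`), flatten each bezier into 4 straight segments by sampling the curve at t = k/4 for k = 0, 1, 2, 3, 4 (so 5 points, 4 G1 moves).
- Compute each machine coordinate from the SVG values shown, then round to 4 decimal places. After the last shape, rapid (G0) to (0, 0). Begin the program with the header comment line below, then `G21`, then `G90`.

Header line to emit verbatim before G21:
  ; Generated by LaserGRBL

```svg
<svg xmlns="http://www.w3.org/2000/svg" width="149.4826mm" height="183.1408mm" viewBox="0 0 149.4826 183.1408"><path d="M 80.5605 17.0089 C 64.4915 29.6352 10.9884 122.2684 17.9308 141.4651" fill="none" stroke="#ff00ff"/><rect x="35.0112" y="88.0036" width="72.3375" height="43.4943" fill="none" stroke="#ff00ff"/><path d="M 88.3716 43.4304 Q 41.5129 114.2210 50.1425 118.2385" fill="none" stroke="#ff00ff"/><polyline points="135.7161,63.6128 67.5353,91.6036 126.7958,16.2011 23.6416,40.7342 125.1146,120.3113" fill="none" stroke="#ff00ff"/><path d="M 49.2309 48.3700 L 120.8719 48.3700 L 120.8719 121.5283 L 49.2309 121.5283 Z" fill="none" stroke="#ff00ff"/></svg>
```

; Generated by LaserGRBL
G21
G90
G0 X80.5605 Y166.1319
M3 S767
G01 X63.0192 Y144.0584 F1311
G01 X40.6164 Y106.3677
G01 X22.5282 Y67.4450
G01 X17.9308 Y41.6757
M5
G0 X35.0112 Y95.1372
M3 S767
G01 X107.3487 Y95.1372 F1311
G01 X107.3487 Y51.6429
G01 X35.0112 Y51.6429
G01 X35.0112 Y95.1372
M5
G0 X88.3716 Y139.7104
M3 S767
G01 X68.4103 Y108.4884 F1311
G01 X55.3850 Y85.6131
G01 X49.2957 Y71.0844
G01 X50.1425 Y64.9023
M5
G0 X135.7161 Y119.5280
M3 S767
G01 X67.5353 Y91.5372 F1311
G01 X126.7958 Y166.9397
G01 X23.6416 Y142.4066
G01 X125.1146 Y62.8295
M5
G0 X49.2309 Y134.7708
M3 S767
G01 X120.8719 Y134.7708 F1311
G01 X120.8719 Y61.6125
G01 X49.2309 Y61.6125
G01 X49.2309 Y134.7708
M5
G0 X0.0000 Y0.0000

1 u = 1 mm; y_m = 183.1408 − y.

[1] `<path>` cubic bezier, #ff00ff→cut S767 F1311: (80.5605,166.1319) → (63.0192,144.0584) → (40.6164,106.3677) → (22.5282,67.4450) → (17.9308,41.6757)

[2] `<rect>` rectangle, #ff00ff→cut S767 F1311: (35.0112,95.1372) → (107.3487,95.1372) → (107.3487,51.6429) → (35.0112,51.6429) → (35.0112,95.1372) (closed)

[3] `<path>` quadratic bezier, #ff00ff→cut S767 F1311: (88.3716,139.7104) → (68.4103,108.4884) → (55.3850,85.6131) → (49.2957,71.0844) → (50.1425,64.9023)

[4] `<polyline>` open polyline, #ff00ff→cut S767 F1311: (135.7161,119.5280) → (67.5353,91.5372) → (126.7958,166.9397) → (23.6416,142.4066) → (125.1146,62.8295)

[5] `<path>` rectangle, #ff00ff→cut S767 F1311: (49.2309,134.7708) → (120.8719,134.7708) → (120.8719,61.6125) → (49.2309,61.6125) → (49.2309,134.7708) (closed)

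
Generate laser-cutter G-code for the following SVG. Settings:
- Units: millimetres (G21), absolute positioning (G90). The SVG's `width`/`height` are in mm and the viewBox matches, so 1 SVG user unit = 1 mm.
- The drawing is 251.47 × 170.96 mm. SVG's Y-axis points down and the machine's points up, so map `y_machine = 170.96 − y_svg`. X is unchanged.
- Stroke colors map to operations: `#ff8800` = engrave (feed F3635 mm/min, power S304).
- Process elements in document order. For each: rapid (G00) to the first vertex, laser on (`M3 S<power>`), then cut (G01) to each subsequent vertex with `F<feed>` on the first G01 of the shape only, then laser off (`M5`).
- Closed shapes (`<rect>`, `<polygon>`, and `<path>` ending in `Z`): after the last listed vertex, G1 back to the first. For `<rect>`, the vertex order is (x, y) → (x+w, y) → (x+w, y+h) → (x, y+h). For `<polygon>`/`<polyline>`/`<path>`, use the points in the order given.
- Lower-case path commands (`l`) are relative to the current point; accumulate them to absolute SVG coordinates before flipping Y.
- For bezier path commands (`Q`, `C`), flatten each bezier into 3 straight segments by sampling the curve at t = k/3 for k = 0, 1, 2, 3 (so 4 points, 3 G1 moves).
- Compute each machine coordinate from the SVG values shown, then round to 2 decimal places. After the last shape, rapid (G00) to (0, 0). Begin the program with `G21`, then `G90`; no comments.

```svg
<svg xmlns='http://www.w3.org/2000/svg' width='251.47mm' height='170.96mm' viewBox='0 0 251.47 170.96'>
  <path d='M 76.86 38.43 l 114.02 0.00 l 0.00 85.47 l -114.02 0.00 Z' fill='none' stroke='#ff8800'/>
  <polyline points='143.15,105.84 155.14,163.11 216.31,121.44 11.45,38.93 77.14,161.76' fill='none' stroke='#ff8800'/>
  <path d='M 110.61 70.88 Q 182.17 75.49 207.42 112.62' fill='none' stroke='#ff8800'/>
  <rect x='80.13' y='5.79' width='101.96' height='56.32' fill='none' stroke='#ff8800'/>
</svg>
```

viewBox `0 0 251.47 170.96` with mm width/height → 1 unit = 1 mm. Flip: y_m = 170.96 − y_svg.

**Shape 1** — `<path>` rectangle, stroke `#ff8800` → engrave (S304, F3635). Machine vertices: (76.86,132.53) → (190.88,132.53) → (190.88,47.06) → (76.86,47.06) → (76.86,132.53). Closed: final G1 returns to the first vertex.

**Shape 2** — `<polyline>` open polyline, stroke `#ff8800` → engrave (S304, F3635). Machine vertices: (143.15,65.12) → (155.14,7.85) → (216.31,49.52) → (11.45,132.03) → (77.14,9.20). Open path.

**Shape 3** — `<path>` quadratic bezier, stroke `#ff8800` → engrave (S304, F3635). Control points (SVG): P0=(110.61,70.88), P1=(182.17,75.49), P2=(207.42,112.62); sampled at t=k/3. Machine vertices: (110.61,100.08) → (153.17,93.39) → (185.44,79.48) → (207.42,58.34). Open path.

**Shape 4** — `<rect>` rectangle, stroke `#ff8800` → engrave (S304, F3635). Machine vertices: (80.13,165.17) → (182.09,165.17) → (182.09,108.85) → (80.13,108.85) → (80.13,165.17). Closed: final G1 returns to the first vertex.

G21
G90
G00 X76.86 Y132.53
M3 S304
G01 X190.88 Y132.53 F3635
G01 X190.88 Y47.06
G01 X76.86 Y47.06
G01 X76.86 Y132.53
M5
G00 X143.15 Y65.12
M3 S304
G01 X155.14 Y7.85 F3635
G01 X216.31 Y49.52
G01 X11.45 Y132.03
G01 X77.14 Y9.20
M5
G00 X110.61 Y100.08
M3 S304
G01 X153.17 Y93.39 F3635
G01 X185.44 Y79.48
G01 X207.42 Y58.34
M5
G00 X80.13 Y165.17
M3 S304
G01 X182.09 Y165.17 F3635
G01 X182.09 Y108.85
G01 X80.13 Y108.85
G01 X80.13 Y165.17
M5
G00 X0.00 Y0.00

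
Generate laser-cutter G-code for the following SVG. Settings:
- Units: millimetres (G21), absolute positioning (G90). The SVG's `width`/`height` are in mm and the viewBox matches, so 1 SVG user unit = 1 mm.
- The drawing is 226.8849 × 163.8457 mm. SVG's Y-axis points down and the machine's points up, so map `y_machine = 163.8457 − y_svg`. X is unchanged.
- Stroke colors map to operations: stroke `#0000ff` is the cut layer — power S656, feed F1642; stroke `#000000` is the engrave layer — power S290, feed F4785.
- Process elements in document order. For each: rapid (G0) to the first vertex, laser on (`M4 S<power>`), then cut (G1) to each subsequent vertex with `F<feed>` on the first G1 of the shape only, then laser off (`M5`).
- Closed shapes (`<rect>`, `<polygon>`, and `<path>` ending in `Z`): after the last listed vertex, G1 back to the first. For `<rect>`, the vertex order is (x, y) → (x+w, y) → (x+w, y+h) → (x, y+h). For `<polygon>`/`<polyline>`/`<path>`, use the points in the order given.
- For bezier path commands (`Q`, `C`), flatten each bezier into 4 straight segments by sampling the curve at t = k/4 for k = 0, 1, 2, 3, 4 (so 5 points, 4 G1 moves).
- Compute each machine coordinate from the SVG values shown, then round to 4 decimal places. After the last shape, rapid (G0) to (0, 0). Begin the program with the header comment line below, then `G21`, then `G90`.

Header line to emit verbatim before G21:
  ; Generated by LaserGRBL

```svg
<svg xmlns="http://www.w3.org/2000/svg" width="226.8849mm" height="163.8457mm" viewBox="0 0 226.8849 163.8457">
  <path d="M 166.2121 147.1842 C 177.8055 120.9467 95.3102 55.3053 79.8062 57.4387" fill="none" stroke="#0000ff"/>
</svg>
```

; Generated by LaserGRBL
G21
G90
G0 X166.2121 Y16.6615
M4 S656
G1 X159.7824 Y42.0532 F1642
G1 X133.1707 Y72.1733
G1 X101.4782 Y96.9739
G1 X79.8062 Y106.4070
M5
G0 X0.0000 Y0.0000

viewBox `0 0 226.8849 163.8457` with mm width/height → 1 unit = 1 mm. Flip: y_m = 163.8457 − y_svg.

**Shape 1** — `<path>` cubic bezier, stroke `#0000ff` → cut (S656, F1642). Control points (SVG): P0=(166.2121,147.1842), P1=(177.8055,120.9467), P2=(95.3102,55.3053), P3=(79.8062,57.4387); sampled at t=k/4. Machine vertices: (166.2121,16.6615) → (159.7824,42.0532) → (133.1707,72.1733) → (101.4782,96.9739) → (79.8062,106.4070). Open path.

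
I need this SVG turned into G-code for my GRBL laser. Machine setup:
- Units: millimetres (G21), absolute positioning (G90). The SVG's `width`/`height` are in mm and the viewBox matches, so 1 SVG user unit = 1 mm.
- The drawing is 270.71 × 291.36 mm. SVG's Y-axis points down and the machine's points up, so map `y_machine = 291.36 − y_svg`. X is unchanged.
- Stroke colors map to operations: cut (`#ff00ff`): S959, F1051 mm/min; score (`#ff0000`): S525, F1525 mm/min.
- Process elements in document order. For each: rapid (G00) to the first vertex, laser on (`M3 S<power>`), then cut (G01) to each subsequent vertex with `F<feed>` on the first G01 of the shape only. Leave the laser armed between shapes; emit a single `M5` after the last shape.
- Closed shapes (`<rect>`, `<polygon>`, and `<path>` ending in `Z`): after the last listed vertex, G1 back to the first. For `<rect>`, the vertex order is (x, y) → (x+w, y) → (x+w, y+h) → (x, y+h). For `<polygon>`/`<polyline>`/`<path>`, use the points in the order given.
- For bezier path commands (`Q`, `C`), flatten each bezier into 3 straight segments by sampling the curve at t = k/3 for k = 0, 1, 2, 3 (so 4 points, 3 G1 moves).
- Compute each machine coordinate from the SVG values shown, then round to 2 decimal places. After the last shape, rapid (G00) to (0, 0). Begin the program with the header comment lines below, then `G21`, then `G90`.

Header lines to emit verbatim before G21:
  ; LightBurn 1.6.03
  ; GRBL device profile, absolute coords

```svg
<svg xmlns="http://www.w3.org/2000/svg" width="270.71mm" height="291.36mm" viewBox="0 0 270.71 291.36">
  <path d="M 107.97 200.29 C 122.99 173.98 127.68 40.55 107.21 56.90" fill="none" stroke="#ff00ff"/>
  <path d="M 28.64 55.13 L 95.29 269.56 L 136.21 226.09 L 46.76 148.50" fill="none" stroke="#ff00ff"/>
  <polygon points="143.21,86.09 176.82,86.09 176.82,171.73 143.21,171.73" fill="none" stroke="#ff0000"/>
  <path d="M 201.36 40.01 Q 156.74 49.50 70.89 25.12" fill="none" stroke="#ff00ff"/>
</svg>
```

; LightBurn 1.6.03
; GRBL device profile, absolute coords
G21
G90
G00 X107.97 Y91.07
M3 S959
G01 X119.00 Y143.57 F1051
G01 X119.84 Y210.40
G01 X107.21 Y234.46
G00 X28.64 Y236.23
M3 S959
G01 X95.29 Y21.80 F1051
G01 X136.21 Y65.27
G01 X46.76 Y142.86
G00 X143.21 Y205.27
M3 S525
G01 X176.82 Y205.27 F1525
G01 X176.82 Y119.63
G01 X143.21 Y119.63
G01 X143.21 Y205.27
G00 X201.36 Y251.35
M3 S959
G01 X167.03 Y248.79 F1051
G01 X123.54 Y253.75
G01 X70.89 Y266.24
M5
G00 X0.00 Y0.00

1 u = 1 mm; y_m = 291.36 − y.

[1] `<path>` cubic bezier, #ff00ff→cut S959 F1051: (107.97,91.07) → (119.00,143.57) → (119.84,210.40) → (107.21,234.46)

[2] `<path>` open polyline, #ff00ff→cut S959 F1051: (28.64,236.23) → (95.29,21.80) → (136.21,65.27) → (46.76,142.86)

[3] `<polygon>` rectangle, #ff0000→score S525 F1525: (143.21,205.27) → (176.82,205.27) → (176.82,119.63) → (143.21,119.63) → (143.21,205.27) (closed)

[4] `<path>` quadratic bezier, #ff00ff→cut S959 F1051: (201.36,251.35) → (167.03,248.79) → (123.54,253.75) → (70.89,266.24)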